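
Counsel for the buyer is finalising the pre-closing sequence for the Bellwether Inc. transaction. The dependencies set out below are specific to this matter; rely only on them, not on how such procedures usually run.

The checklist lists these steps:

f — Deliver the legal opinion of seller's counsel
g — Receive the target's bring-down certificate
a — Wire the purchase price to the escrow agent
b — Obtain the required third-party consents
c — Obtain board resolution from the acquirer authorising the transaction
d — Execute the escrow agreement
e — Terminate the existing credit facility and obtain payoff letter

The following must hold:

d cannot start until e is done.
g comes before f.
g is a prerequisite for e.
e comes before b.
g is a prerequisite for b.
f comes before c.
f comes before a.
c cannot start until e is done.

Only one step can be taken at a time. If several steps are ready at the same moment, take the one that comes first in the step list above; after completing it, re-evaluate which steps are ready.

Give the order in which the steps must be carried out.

g, f, a, e, b, c, d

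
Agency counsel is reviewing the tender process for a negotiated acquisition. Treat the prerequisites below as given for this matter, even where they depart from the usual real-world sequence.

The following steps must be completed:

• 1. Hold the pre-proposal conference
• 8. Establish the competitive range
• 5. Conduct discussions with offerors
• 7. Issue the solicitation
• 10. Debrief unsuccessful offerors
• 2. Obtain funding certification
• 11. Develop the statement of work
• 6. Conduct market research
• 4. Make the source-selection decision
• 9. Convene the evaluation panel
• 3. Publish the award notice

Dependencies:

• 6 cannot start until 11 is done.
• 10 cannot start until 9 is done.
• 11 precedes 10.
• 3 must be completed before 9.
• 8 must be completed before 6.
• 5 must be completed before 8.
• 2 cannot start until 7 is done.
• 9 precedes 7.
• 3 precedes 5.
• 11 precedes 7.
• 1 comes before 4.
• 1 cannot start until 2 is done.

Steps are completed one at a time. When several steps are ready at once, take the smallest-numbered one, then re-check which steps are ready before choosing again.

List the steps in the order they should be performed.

3 and 11 have no prerequisites; 3 has the earlier label, so 3 is first.
5 and 9 now also ready, so the ready set is {5, 9, 11}; 5 has the earlier label → 5.
8 now also ready, so the ready set is {8, 9, 11}; 8 has the earlier label → 8.
9 and 11 are both available; 9 has the earlier label → 9.
Next only 11 has its prerequisites met → 11.
Now 6, 7 and 10 have their prerequisites met. 6 has the earlier label, so 6 next.
7 and 10 are both available; 7 has the earlier label → 7.
Ready: 2 and 10. 2 has the earlier label → 2.
1 now also ready, so the ready set is {1, 10}; 1 has the earlier label → 1.
4 now also ready, so the ready set is {4, 10}; 4 has the earlier label → 4.
10 needed 9 and 11, now all done → 10.

3 5 8 9 11 6 7 2 1 4 10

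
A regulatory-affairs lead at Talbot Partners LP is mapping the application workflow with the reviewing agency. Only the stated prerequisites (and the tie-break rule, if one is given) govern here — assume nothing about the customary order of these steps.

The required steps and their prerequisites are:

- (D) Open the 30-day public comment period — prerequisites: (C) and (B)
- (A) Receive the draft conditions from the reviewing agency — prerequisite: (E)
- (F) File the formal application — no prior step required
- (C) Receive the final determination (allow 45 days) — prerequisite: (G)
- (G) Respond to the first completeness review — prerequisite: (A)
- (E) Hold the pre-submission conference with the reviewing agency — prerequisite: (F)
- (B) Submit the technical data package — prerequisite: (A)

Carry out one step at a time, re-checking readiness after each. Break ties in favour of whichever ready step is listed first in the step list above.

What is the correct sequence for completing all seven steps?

(F) is the only step with nothing outstanding, so it goes first.
(E) is the only step now ready → (E).
Next only (A) has its prerequisites met → (A).
Now (G) and (B) have their prerequisites met. (G) is listed earlier, so (G) next.
Now (C) and (B) have their prerequisites met. (C) is listed earlier, so (C) next.
(B) needed (A), now all done → (B).
(D) needed (C) and (B), now all done → (D).

(F) (E) (A) (G) (C) (B) (D)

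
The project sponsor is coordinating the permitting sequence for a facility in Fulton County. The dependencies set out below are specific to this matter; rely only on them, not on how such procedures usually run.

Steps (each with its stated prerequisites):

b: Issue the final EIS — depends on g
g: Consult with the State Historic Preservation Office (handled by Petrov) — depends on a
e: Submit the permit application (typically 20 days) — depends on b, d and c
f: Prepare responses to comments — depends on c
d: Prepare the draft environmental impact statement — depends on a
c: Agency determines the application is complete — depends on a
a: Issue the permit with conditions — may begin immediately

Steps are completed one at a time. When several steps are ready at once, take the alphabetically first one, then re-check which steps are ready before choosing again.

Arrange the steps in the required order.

Only a has no prerequisites, so it is first.
Ready: c, d and g. c has the earlier label → c.
Ready: d, f and g. d has the earlier label → d.
f and g are both available; f has the earlier label → f.
Next only g has its prerequisites met → g.
b is the only step now ready → b.
e needed b, c and d, now all done → e.

a, c, d, f, g, b, e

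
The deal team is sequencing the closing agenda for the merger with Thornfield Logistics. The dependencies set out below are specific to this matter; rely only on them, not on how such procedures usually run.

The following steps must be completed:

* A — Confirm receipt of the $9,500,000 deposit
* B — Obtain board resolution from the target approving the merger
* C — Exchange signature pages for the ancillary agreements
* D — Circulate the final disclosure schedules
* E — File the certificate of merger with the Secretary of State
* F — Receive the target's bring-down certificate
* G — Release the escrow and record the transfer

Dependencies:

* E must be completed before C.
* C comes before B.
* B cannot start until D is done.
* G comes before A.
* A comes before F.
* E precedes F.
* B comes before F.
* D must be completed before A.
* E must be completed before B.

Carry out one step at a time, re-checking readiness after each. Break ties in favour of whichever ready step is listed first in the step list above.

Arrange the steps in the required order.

Nothing is required for D, E and G. D is listed earlier → D first.
Ready: E and G. E is listed earlier → E.
Now C and G have their prerequisites met. C is listed earlier, so C next.
Now B and G have their prerequisites met. B is listed earlier, so B next.
Next only G has its prerequisites met → G.
A is the only step now ready → A.
Next only F has its prerequisites met → F.

D, E, C, B, G, A, F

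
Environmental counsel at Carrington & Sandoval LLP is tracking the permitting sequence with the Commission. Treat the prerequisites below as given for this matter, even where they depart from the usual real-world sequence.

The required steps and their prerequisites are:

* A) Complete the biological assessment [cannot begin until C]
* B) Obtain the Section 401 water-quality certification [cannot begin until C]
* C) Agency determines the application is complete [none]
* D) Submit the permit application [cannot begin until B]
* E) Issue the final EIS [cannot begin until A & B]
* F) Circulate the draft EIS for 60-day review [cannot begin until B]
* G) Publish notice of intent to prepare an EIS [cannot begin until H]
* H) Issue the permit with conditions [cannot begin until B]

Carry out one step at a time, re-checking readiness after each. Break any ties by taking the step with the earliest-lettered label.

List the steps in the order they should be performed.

C is the only step with nothing outstanding, so it goes first.
A and B are both available; A has the earlier label → A.
Next only B has its prerequisites met → B.
D, E, F and H are all available; D has the earlier label → D.
Now E, F and H have their prerequisites met. E has the earlier label, so E next.
F and H are both available; F has the earlier label → F.
H needed B, now all done → H.
G needed H, now all done → G.

C A B D E F H G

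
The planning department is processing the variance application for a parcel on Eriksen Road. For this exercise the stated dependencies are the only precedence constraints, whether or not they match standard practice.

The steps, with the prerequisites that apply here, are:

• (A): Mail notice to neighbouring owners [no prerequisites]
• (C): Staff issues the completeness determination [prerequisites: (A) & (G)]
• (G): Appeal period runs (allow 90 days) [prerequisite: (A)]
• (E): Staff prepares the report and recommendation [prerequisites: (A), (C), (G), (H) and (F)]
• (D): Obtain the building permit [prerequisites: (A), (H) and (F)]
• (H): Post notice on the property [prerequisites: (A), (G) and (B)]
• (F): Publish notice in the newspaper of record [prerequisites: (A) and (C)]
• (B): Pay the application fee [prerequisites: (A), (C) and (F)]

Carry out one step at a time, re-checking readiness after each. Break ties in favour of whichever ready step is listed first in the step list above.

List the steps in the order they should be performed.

(A), (G), (C), (F), (B), (H), (E), (D)

(A) has no prerequisites → (A) first.
Next only (G) has its prerequisites met → (G).
Next only (C) has its prerequisites met → (C).
(F) is the only step now ready → (F).
(B) needed (A), (C) and (F), now all done → (B).
That leaves (H) as the only ready step → (H).
Now (E) and (D) have their prerequisites met. (E) is listed earlier, so (E) next.
Next only (D) has its prerequisites met → (D).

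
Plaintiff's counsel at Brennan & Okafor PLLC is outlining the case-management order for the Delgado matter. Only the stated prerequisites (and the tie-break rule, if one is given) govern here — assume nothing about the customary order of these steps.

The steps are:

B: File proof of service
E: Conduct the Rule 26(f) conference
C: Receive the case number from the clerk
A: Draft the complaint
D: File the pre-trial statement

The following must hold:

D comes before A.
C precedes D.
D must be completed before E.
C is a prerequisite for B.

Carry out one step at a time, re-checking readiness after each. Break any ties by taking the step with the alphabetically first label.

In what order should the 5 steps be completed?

C has no prerequisites → C first.
Ready: B and D. B has the earlier label → B.
D needed C, now all done → D.
A and E are both available; A has the earlier label → A.
E needed D, now all done → E.

C B D A E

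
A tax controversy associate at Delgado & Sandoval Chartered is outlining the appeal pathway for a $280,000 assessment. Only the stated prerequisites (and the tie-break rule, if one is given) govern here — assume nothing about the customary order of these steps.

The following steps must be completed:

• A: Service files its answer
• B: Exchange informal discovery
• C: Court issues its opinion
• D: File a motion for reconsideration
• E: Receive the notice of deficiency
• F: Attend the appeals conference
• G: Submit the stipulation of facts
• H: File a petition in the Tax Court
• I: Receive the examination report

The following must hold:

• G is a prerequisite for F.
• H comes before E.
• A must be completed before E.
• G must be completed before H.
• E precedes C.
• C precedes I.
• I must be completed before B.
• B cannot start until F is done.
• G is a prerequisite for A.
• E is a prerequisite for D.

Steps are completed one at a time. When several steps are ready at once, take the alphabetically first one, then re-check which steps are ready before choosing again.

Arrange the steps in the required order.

G → A → F → H → E → C → D → I → B

Only G has no prerequisites, so it is first.
A, F and H are all available; A has the earlier label → A.
Now F and H have their prerequisites met. F has the earlier label, so F next.
H needed G, now all done → H.
E needed A and H, now all done → E.
Ready: C and D. C has the earlier label → C.
D and I are both available; D has the earlier label → D.
Next only I has its prerequisites met → I.
B needed F and I, now all done → B.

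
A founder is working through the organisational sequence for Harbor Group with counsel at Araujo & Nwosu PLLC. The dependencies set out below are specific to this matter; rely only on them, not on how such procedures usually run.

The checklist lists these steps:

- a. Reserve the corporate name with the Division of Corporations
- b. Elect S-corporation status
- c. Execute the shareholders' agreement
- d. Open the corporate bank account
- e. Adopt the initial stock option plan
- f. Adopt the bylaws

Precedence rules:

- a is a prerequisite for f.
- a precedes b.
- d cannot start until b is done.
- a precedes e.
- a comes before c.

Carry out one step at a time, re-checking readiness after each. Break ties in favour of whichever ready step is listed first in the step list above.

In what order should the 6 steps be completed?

a has no prerequisites → a first.
Now b, c, e and f have their prerequisites met. b is listed earlier, so b next.
Now c, d, e and f have their prerequisites met. c is listed earlier, so c next.
Now d, e and f have their prerequisites met. d is listed earlier, so d next.
Ready: e and f. e is listed earlier → e.
That leaves f as the only ready step → f.

a b c d e f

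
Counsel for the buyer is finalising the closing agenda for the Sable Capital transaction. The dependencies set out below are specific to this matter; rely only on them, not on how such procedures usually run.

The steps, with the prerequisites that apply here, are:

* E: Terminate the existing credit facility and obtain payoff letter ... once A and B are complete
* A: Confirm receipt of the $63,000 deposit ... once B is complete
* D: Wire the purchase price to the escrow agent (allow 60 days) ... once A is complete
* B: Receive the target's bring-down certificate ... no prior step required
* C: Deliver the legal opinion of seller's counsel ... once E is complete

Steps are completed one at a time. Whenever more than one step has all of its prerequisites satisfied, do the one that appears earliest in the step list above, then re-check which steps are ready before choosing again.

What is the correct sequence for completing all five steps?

B has no prerequisites → B first.
Next only A has its prerequisites met → A.
Ready: E and D. E is listed earlier → E.
Ready: D and C. D is listed earlier → D.
That leaves C as the only ready step → C.

B A E D C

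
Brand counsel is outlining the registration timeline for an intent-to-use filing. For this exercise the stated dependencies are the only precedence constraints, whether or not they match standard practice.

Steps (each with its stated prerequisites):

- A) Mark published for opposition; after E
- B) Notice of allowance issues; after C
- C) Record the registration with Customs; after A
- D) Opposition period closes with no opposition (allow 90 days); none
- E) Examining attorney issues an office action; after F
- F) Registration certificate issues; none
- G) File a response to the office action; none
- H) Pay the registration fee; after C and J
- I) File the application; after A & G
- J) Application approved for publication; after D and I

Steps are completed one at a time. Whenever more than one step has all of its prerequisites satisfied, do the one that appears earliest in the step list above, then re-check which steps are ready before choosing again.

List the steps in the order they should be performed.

D, F, E, A, C, B, G, I, J, H

Nothing is required for D, F and G. D is listed earlier → D first.
Now F and G have their prerequisites met. F is listed earlier, so F next.
E now also ready, so the ready set is {E, G}; E is listed earlier → E.
A now also ready, so the ready set is {A, G}; A is listed earlier → A.
Ready: C and G. C is listed earlier → C.
B now also ready, so the ready set is {B, G}; B is listed earlier → B.
Next only G has its prerequisites met → G.
I needed A and G, now all done → I.
Next only J has its prerequisites met → J.
H needed C and J, now all done → H.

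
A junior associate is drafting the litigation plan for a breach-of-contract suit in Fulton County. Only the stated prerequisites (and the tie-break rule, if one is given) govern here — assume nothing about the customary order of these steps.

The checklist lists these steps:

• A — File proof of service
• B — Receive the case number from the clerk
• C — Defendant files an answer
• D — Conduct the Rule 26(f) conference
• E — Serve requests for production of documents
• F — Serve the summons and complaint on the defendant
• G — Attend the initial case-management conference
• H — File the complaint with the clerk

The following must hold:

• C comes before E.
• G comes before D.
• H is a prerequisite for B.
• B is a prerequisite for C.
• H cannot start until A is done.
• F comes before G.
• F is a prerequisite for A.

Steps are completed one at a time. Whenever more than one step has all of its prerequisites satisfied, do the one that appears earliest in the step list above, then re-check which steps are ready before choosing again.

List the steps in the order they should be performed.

F A G D H B C E

F is the only step with nothing outstanding, so it goes first.
Ready: A and G. A is listed earlier → A.
H now also ready, so the ready set is {G, H}; G is listed earlier → G.
Ready: D and H. D is listed earlier → D.
H needed A, now all done → H.
B needed H, now all done → B.
That leaves C as the only ready step → C.
Next only E has its prerequisites met → E.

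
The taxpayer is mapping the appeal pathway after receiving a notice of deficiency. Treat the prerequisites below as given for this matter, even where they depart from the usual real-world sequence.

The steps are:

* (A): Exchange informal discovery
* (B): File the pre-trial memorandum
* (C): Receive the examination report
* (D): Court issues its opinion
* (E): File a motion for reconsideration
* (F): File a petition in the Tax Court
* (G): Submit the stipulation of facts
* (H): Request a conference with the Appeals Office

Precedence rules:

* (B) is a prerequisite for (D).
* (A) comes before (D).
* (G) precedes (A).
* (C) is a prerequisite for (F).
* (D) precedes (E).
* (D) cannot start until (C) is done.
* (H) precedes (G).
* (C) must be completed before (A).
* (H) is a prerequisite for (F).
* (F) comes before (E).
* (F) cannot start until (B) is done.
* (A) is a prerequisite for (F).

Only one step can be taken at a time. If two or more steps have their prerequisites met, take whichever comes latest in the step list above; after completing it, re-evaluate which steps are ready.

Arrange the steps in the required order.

(H), (G), (C), (B), (A), (F), (D), (E)

Nothing is required for (H), (C) and (B). (H) is listed later → (H) first.
(G) now also ready, so the ready set is {(G), (C), (B)}; (G) is listed later → (G).
Now (C) and (B) have their prerequisites met. (C) is listed later, so (C) next.
(B) and (A) are both available; (B) is listed later → (B).
That leaves (A) as the only ready step → (A).
Now (F) and (D) have their prerequisites met. (F) is listed later, so (F) next.
(D) needed (C), (B) and (A), now all done → (D).
(E) needed (F) and (D), now all done → (E).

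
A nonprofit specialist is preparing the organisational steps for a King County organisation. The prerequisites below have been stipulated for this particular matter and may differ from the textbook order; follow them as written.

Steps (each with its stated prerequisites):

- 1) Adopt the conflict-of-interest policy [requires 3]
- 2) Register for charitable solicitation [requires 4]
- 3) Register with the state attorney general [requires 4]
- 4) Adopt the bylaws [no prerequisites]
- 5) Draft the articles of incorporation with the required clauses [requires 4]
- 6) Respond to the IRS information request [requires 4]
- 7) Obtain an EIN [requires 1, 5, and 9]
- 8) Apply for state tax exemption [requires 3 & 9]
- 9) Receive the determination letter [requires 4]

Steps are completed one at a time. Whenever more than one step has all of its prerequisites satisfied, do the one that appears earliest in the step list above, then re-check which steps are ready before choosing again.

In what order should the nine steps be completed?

4, 2, 3, 1, 5, 6, 9, 7, 8

Only 4 has no prerequisites, so it is first.
Ready: 2, 3, 5, 6 and 9. 2 is listed earlier → 2.
3, 5, 6 and 9 are all available; 3 is listed earlier → 3.
Ready: 1, 5, 6 and 9. 1 is listed earlier → 1.
Ready: 5, 6 and 9. 5 is listed earlier → 5.
6 and 9 are both available; 6 is listed earlier → 6.
9 needed 4, now all done → 9.
Ready: 7 and 8. 7 is listed earlier → 7.
That leaves 8 as the only ready step → 8.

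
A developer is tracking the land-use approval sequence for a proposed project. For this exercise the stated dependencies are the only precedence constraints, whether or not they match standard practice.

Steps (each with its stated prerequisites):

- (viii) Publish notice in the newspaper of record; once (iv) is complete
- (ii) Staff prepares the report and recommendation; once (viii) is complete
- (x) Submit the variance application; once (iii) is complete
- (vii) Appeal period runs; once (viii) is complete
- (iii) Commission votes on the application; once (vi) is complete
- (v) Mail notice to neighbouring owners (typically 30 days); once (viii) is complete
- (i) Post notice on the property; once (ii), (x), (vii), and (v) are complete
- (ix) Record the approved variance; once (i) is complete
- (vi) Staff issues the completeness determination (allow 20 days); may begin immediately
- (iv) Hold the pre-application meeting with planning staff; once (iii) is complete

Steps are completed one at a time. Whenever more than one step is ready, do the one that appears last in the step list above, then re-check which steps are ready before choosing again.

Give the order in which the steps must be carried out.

(vi) (iii) (iv) (x) (viii) (v) (vii) (ii) (i) (ix)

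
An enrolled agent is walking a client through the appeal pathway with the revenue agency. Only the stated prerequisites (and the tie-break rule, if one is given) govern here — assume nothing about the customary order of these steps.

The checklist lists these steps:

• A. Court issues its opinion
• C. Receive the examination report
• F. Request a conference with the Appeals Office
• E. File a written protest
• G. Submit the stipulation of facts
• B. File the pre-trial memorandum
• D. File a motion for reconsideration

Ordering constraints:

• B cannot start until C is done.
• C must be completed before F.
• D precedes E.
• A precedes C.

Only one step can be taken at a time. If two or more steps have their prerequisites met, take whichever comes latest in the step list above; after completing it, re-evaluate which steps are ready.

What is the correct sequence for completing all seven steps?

D, G and A have no prerequisites; D is listed later, so D is first.
Ready: G, E and A. G is listed later → G.
Ready: E and A. E is listed later → E.
A is the only step now ready → A.
C needed A, now all done → C.
B and F are both available; B is listed later → B.
F needed C, now all done → F.

D → G → E → A → C → B → F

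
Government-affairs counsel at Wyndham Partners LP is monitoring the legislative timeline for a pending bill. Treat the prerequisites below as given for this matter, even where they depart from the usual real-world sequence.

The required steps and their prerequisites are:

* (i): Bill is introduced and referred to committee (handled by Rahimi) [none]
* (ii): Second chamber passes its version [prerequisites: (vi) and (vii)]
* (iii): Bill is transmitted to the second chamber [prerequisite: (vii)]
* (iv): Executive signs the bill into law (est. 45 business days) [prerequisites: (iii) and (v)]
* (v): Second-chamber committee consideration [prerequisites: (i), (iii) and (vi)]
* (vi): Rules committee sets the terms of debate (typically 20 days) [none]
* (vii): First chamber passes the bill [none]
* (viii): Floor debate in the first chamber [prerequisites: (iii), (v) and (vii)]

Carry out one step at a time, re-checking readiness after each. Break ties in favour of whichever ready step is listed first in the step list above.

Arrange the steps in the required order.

Nothing is required for (i), (vi) and (vii). (i) is listed earlier → (i) first.
(vi) and (vii) are both available; (vi) is listed earlier → (vi).
That leaves (vii) as the only ready step → (vii).
Ready: (ii) and (iii). (ii) is listed earlier → (ii).
Next only (iii) has its prerequisites met → (iii).
Next only (v) has its prerequisites met → (v).
Now (iv) and (viii) have their prerequisites met. (iv) is listed earlier, so (iv) next.
(viii) is the only step now ready → (viii).

(i), (vi), (vii), (ii), (iii), (v), (iv), (viii)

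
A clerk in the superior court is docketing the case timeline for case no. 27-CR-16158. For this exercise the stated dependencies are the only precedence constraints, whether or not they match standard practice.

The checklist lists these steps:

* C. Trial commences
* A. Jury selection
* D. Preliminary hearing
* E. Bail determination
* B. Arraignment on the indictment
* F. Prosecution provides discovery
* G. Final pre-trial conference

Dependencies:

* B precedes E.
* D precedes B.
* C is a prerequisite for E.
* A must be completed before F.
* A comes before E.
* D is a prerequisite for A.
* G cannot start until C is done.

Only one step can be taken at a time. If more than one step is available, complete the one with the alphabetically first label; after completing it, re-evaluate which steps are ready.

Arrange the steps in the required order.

C D A B E F G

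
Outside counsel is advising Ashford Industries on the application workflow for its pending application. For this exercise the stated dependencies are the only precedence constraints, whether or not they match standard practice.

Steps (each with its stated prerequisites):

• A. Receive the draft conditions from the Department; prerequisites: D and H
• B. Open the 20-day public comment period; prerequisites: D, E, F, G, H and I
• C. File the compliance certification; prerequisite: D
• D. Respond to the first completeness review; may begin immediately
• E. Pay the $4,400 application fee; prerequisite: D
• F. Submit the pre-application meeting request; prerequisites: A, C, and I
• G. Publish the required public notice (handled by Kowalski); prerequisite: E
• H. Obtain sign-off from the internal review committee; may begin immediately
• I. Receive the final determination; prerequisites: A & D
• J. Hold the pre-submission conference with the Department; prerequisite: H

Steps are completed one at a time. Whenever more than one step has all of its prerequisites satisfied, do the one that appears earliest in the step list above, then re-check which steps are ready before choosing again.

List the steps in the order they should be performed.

D C E G H A I F B J

D and H have no prerequisites; D is listed earlier, so D is first.
C and E now also ready, so the ready set is {C, E, H}; C is listed earlier → C.
Ready: E and H. E is listed earlier → E.
G now also ready, so the ready set is {G, H}; G is listed earlier → G.
That leaves H as the only ready step → H.
Ready: A and J. A is listed earlier → A.
Ready: I and J. I is listed earlier → I.
F and J are both available; F is listed earlier → F.
B now also ready, so the ready set is {B, J}; B is listed earlier → B.
That leaves J as the only ready step → J.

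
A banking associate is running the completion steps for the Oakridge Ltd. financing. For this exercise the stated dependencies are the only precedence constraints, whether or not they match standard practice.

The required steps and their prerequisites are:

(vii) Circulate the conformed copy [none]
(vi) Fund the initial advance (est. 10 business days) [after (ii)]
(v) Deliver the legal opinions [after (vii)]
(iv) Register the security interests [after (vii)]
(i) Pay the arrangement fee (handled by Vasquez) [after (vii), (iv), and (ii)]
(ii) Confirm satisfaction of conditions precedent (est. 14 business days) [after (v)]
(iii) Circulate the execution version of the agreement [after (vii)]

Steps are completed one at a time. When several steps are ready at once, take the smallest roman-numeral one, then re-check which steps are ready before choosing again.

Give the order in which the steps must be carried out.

(vii) → (iii) → (iv) → (v) → (ii) → (i) → (vi)

(vii) is the only step with nothing outstanding, so it goes first.
(iii), (iv) and (v) are all available; (iii) has the earlier label → (iii).
Ready: (iv) and (v). (iv) has the earlier label → (iv).
(v) needed (vii), now all done → (v).
(ii) needed (v), now all done → (ii).
Now (i) and (vi) have their prerequisites met. (i) has the earlier label, so (i) next.
(vi) needed (ii), now all done → (vi).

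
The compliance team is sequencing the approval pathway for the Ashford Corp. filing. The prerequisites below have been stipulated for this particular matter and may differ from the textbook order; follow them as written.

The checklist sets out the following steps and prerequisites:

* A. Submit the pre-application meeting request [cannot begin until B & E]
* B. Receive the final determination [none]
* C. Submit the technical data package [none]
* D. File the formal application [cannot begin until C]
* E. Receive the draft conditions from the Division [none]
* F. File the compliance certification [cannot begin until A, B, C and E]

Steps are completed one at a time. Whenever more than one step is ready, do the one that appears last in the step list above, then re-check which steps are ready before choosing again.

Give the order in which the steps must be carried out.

Nothing is required for E, C and B. E is listed later → E first.
C and B are both available; C is listed later → C.
Now D and B have their prerequisites met. D is listed later, so D next.
B is the only step now ready → B.
Next only A has its prerequisites met → A.
Next only F has its prerequisites met → F.

E → C → D → B → A → F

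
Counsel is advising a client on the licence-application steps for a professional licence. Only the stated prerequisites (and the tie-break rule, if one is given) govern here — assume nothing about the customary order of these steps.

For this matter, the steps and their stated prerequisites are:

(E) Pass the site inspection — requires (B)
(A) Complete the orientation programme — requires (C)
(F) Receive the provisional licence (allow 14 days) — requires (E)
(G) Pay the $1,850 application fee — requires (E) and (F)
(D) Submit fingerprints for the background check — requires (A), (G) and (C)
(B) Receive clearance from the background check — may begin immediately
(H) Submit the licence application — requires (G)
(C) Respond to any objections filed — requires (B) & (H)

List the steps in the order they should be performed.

(B), (E), (F), (G), (H), (C), (A), (D)

(B) has no prerequisites → (B) first.
Next only (E) has its prerequisites met → (E).
(F) needed (E), now all done → (F).
(G) needed (E) and (F), now all done → (G).
That leaves (H) as the only ready step → (H).
(C) is the only step now ready → (C).
(A) needed (C), now all done → (A).
Next only (D) has its prerequisites met → (D).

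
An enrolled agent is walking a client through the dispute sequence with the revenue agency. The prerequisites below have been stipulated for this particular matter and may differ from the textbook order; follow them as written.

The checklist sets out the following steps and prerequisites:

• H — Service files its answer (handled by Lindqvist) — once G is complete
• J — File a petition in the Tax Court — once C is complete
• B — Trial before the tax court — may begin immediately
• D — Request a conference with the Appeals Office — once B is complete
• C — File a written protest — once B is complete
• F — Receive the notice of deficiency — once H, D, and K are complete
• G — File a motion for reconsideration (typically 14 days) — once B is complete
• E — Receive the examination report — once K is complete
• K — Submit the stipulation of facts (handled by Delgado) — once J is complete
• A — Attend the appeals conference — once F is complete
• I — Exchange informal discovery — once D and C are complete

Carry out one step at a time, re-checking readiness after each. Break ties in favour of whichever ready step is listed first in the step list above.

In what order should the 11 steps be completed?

B D C J G H K F E A I

B is the only step with nothing outstanding, so it goes first.
Now D, C and G have their prerequisites met. D is listed earlier, so D next.
C and G are both available; C is listed earlier → C.
Now J, G and I have their prerequisites met. J is listed earlier, so J next.
Ready: G, K and I. G is listed earlier → G.
H now also ready, so the ready set is {H, K, I}; H is listed earlier → H.
Now K and I have their prerequisites met. K is listed earlier, so K next.
F and E now also ready, so the ready set is {F, E, I}; F is listed earlier → F.
A now also ready, so the ready set is {E, A, I}; E is listed earlier → E.
A and I are both available; A is listed earlier → A.
I needed D and C, now all done → I.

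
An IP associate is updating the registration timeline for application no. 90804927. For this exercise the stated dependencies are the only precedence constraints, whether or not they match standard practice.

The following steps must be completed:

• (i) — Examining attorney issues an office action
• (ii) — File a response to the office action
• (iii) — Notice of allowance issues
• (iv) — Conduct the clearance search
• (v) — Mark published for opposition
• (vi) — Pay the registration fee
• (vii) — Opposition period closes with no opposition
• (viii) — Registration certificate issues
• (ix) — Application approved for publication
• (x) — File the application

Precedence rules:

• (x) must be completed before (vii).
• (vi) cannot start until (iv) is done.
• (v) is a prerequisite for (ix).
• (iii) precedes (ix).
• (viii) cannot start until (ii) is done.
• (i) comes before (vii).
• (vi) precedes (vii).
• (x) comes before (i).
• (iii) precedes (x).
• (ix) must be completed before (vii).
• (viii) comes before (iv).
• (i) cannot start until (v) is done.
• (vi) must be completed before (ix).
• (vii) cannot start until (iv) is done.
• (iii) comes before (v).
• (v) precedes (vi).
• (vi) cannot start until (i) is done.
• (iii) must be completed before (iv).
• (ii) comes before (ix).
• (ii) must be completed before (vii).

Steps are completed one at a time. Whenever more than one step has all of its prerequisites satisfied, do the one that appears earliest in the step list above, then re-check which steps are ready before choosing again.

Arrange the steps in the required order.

(ii) and (iii) have no prerequisites; (ii) is listed earlier, so (ii) is first.
(viii) now also ready, so the ready set is {(iii), (viii)}; (iii) is listed earlier → (iii).
(v) and (x) now also ready, so the ready set is {(v), (viii), (x)}; (v) is listed earlier → (v).
Ready: (viii) and (x). (viii) is listed earlier → (viii).
(iv) now also ready, so the ready set is {(iv), (x)}; (iv) is listed earlier → (iv).
That leaves (x) as the only ready step → (x).
Next only (i) has its prerequisites met → (i).
(vi) needed (i), (iv) and (v), now all done → (vi).
Next only (ix) has its prerequisites met → (ix).
(vii) is the only step now ready → (vii).

(ii) (iii) (v) (viii) (iv) (x) (i) (vi) (ix) (vii)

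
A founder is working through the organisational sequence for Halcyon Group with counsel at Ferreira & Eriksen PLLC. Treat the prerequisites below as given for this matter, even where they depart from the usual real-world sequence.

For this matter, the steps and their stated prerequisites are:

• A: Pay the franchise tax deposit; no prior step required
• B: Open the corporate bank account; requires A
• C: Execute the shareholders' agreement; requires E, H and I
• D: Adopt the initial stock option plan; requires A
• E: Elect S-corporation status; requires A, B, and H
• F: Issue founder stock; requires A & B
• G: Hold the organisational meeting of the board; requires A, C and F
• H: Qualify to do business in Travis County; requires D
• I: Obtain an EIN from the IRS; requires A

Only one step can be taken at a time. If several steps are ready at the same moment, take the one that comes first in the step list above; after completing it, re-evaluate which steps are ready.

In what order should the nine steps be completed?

A, B, D, F, H, E, I, C, G

Only A has no prerequisites, so it is first.
B, D and I are all available; B is listed earlier → B.
F now also ready, so the ready set is {D, F, I}; D is listed earlier → D.
Ready: F, H and I. F is listed earlier → F.
Now H and I have their prerequisites met. H is listed earlier, so H next.
E and I are both available; E is listed earlier → E.
Next only I has its prerequisites met → I.
That leaves C as the only ready step → C.
That leaves G as the only ready step → G.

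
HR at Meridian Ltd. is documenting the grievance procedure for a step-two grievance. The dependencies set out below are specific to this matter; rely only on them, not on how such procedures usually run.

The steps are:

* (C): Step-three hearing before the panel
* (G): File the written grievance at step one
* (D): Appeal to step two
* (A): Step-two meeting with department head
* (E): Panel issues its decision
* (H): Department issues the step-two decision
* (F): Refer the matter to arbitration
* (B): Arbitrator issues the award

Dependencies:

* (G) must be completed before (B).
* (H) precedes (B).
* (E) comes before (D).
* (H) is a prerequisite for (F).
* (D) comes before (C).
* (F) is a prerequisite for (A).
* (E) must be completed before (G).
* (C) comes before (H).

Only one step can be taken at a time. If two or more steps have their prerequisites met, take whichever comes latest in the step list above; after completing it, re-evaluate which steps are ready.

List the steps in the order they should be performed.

(E) → (D) → (G) → (C) → (H) → (B) → (F) → (A)

(E) has no prerequisites → (E) first.
(D) and (G) are both available; (D) is listed later → (D).
(C) now also ready, so the ready set is {(G), (C)}; (G) is listed later → (G).
Next only (C) has its prerequisites met → (C).
That leaves (H) as the only ready step → (H).
(B) and (F) are both available; (B) is listed later → (B).
(F) needed (H), now all done → (F).
(A) needed (F), now all done → (A).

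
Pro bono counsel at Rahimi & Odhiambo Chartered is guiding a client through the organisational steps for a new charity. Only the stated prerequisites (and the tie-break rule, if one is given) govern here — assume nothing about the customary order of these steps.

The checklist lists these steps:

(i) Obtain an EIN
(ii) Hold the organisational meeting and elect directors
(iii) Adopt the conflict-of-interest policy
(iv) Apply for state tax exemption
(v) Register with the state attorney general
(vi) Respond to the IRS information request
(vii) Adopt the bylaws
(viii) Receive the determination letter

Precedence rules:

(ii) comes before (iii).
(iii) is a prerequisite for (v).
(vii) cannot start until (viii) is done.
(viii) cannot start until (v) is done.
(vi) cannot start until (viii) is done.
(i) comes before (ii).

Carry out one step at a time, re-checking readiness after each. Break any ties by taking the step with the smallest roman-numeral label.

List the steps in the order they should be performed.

(i) (ii) (iii) (iv) (v) (viii) (vi) (vii)

Nothing is required for (i) and (iv). (i) has the earlier label → (i) first.
(ii) now also ready, so the ready set is {(ii), (iv)}; (ii) has the earlier label → (ii).
(iii) now also ready, so the ready set is {(iii), (iv)}; (iii) has the earlier label → (iii).
(iv) and (v) are both available; (iv) has the earlier label → (iv).
Next only (v) has its prerequisites met → (v).
(viii) needed (v), now all done → (viii).
Ready: (vi) and (vii). (vi) has the earlier label → (vi).
(vii) needed (viii), now all done → (vii).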